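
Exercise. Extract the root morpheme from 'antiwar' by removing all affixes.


Remove prefix 'anti' from 'antiwar' to get root 'war'.

war


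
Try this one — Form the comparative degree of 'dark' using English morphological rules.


Apply comparative formation (add -er): 'dark' -> 'darker'.

darker


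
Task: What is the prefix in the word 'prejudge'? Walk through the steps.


The word 'prejudge' = 'pre' (prefix) + 'judge' (root). The prefix is 'pre'.

pre


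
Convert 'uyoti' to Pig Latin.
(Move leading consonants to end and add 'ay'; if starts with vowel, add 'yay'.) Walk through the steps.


'uyoti' starts with a vowel, so add 'yay': 'uyotiyay'.

uyotiyay


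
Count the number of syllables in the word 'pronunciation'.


Break 'pronunciation' into syllables: pro-nun-ci-a-tion -> pro | nun | ci | a | tion = 5 syllables

5 syllables


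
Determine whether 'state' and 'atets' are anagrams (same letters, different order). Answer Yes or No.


Sorted letters of 'state': 'aestt'
Sorted letters of 'atets': 'aestt'
They match.

Yes


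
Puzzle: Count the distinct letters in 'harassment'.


Unique letters in 'harassment': {a, e, h, m, n, r, s, t} = 8 distinct letters.

8


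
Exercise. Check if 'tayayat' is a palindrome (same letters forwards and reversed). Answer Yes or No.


Forward: 'tayayat'
Reversed: 'tayayat'
They are identical.

Yes


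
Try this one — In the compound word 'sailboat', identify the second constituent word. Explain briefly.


Split 'sailboat' into 'sail' + 'boat'. The second part is 'boat'.

boat


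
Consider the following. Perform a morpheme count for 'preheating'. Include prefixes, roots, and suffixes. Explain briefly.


Decomposition: pre- (prefix) + heat (root) + -ing (suffix) = 3 morpheme(s)

3 morphemes


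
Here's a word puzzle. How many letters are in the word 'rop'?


Spell out 'rop' and number each letter: r(1), o(2), p(3). Total: 3 letters.

3


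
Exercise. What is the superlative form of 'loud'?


Apply superlative formation (add -est): 'loud' -> 'loudest'.

loudest


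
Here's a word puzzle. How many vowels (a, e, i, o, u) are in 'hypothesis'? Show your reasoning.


Vowels in 'hypothesis': o, e, i = 3 vowels.

3


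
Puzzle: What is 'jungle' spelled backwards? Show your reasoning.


Reverse 'jungle' character by character: 'elgnuj'.

elgnuj


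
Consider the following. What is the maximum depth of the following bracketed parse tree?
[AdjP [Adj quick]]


Count bracket nesting levels:
'[' at pos 0: depth = 1
'[' at pos 6: depth = 2
Maximum depth reached: 2

2


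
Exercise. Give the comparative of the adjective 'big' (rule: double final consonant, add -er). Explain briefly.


Apply comparative formation (double final consonant, add -er): 'big' -> 'bigger'.

bigger


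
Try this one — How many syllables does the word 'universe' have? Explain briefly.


Break 'universe' into syllables: u-ni-verse -> u | ni | verse = 3 syllables

3 syllables


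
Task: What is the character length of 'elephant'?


Spell out 'elephant' and number each letter: e(1), l(2), e(3), p(4), h(5), a(6), n(7), t(8). Total: 8 letters.

8


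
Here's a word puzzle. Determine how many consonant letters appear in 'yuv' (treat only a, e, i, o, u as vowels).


Consonants in 'yuv': y, v = 2 consonants.

2


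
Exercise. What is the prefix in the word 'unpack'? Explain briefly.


The word 'unpack' = 'un' (prefix) + 'pack' (root). The prefix is 'un'.

un


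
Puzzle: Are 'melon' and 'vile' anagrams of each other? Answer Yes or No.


Sorted letters of 'melon': 'elmno'
Sorted letters of 'vile': 'eilv'
They do not match.

No


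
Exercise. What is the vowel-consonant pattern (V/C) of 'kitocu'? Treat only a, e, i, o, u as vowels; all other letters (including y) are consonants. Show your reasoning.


Letter mapping: k = C, i = V, t = C, o = V, c = C, u = V.

CVCVCV


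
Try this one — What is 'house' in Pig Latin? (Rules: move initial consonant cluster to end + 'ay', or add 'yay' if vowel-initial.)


'house': move consonant cluster 'h' to end and add 'ay': 'ousehay'.

ousehay


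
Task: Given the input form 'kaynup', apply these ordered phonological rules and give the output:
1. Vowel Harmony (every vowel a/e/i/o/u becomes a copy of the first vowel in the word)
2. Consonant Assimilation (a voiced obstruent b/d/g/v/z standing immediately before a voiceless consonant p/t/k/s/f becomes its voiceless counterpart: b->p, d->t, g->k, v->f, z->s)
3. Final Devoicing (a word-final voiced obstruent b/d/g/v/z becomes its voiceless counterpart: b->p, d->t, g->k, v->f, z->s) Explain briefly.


Starting form: 'kaynup'
Rule 1: Vowel Harmony: all vowels become 'a' (matching first vowel). 'kaynup' -> 'kaynap'
Rule 2: Consonant Assimilation: no voiced obstruent (b/d/g/v/z) stands immediately before a voiceless consonant (p/t/k/s/f). No change.
Rule 3: Final Devoicing: final consonant 'p' is not one of the voiced obstruents b/d/g/v/z. No change.
Final form: 'kaynap'

kaynap


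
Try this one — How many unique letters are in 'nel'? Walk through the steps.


Unique letters in 'nel': {e, l, n} = 3 distinct letters.

3


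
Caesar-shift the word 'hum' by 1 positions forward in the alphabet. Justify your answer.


Shift each letter by 1: h -> i, u -> v, m -> n. Result: 'ivn'.

ivn


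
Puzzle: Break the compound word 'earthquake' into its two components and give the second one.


Split 'earthquake' into 'earth' + 'quake'. The second part is 'quake'.

quake


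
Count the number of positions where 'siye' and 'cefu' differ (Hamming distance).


Alignment:
Position 1: 's' vs 'c' = DIFFER
Position 2: 'i' vs 'e' = DIFFER
Position 3: 'y' vs 'f' = DIFFER
Position 4: 'e' vs 'u' = DIFFER
Total differences: 4

4


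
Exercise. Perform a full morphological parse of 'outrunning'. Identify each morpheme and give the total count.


Step 1: Identify prefix: 'out' (meaning: surpass)
Step 2: Identify root: 'run'
Step 3: Identify suffix(es): 'ing'
Decomposition: out- (prefix: surpass) + run (root) + -ing (suffix: ongoing action)
Total morphemes: 3

3 morphemes (out- (prefix: surpass) + run (root) + -ing (suffix: ongoing action))


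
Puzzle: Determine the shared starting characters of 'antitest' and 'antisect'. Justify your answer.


Compare from the start: 4 characters match: 'anti'. Mismatch at position 5: 't' vs 's'.

anti


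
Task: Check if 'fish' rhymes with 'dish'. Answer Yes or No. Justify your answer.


Rime (stressed vowel + following sounds) of 'fish': -ish = /ɪʃ/
Rime of 'dish': -ish = /ɪʃ/
/ɪʃ/ and /ɪʃ/ are the same ending sound, so the words rhyme.

Yes


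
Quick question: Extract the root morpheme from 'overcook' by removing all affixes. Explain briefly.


Remove prefix 'over' from 'overcook' to get root 'cook'.

cook


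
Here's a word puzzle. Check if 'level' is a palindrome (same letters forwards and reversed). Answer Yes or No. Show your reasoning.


Forward: 'level'
Reversed: 'level'
They are identical.

Yes


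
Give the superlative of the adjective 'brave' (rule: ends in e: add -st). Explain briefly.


Apply superlative formation (ends in e: add -st): 'brave' -> 'bravest'.

bravest


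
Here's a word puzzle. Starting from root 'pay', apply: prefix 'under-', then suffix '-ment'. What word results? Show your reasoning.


Step 1: Add prefix 'under-' to 'pay' = 'underpay'
Step 2: Add suffix '-ment' to 'underpay' = 'underpayment'

underpayment


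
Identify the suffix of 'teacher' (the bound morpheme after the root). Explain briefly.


The word 'teacher' = 'teach' (root) + '-er' (suffix). The suffix is '-er'.

er


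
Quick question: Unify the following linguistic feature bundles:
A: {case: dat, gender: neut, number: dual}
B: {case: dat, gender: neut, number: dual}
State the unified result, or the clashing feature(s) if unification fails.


Compare features:
case: A=dat vs B=dat -> unified: dat
gender: A=neut vs B=neut -> unified: neut
number: A=dual vs B=dual -> unified: dual
No clashes found.

Unified: {case: dat, gender: neut, number: dual}


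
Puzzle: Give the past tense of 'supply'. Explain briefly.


Apply rule: Change -y to -ied. 'supply' becomes 'supplied'.

supplied


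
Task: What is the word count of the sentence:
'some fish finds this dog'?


Split into words: some | fish | finds | this | dog = 5 words.

5


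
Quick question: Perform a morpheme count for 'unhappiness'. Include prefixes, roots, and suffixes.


Decomposition: un- (prefix) + happy (root) + -ness (suffix) = 3 morpheme(s)

3 morphemes


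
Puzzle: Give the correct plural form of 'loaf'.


Apply rule: Change -f to -ves. 'loaf' becomes 'loaves'.

loaves


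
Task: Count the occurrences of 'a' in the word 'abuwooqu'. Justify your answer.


Letter 'a' in 'abuwooqu': found at position(s) 1 = 1 occurrence(s).

1


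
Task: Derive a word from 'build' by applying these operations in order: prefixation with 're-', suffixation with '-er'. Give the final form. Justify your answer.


Step 1: Add prefix 're-' to 'build' = 'rebuild'
Step 2: Add suffix '-er' to 'rebuild' = 'rebuilder'

rebuilder


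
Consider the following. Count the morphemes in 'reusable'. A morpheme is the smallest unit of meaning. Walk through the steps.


Decomposition: re- (prefix) + use (root) + -able (suffix) = 3 morpheme(s)

3 morphemes


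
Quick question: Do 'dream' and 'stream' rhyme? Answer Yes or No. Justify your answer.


Rime (stressed vowel + following sounds) of 'dream': -eam = /iːm/
Rime of 'stream': -eam = /iːm/
/iːm/ and /iːm/ are the same ending sound, so the words rhyme.

Yes


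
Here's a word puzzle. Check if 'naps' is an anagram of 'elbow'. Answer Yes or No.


Sorted letters of 'naps': 'anps'
Sorted letters of 'elbow': 'below'
They do not match.

No


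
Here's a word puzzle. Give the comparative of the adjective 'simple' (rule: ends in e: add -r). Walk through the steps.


Apply comparative formation (ends in e: add -r): 'simple' -> 'simpler'.

simpler


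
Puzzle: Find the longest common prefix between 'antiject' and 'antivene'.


Compare from the start: 4 characters match: 'anti'. Mismatch at position 5: 'j' vs 'v'.

anti


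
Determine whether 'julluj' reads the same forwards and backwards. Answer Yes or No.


Forward: 'julluj'
Reversed: 'julluj'
They are identical.

Yes


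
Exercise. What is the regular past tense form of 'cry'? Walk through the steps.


Apply rule: Change -y to -ied. 'cry' becomes 'cried'.

cried


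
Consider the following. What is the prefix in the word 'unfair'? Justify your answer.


The word 'unfair' = 'un' (prefix) + 'fair' (root). The prefix is 'un'.

un


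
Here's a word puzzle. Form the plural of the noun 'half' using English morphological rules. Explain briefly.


Apply rule: Change -f to -ves. 'half' becomes 'halves'.

halves


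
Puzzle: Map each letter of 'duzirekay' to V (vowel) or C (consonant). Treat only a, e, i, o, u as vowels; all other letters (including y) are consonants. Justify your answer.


Letter mapping: d = C, u = V, z = C, i = V, r = C, e = V, k = C, a = V, y = C.

CVCVCVCVC


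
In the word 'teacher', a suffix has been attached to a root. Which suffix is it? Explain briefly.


The word 'teacher' = 'teach' (root) + '-er' (suffix). The suffix is '-er'.

er


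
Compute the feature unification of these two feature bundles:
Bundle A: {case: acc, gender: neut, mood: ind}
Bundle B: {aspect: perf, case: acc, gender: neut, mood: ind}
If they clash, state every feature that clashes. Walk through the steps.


Compare features:
aspect: A=_ vs B=perf -> unified: perf
case: A=acc vs B=acc -> unified: acc
gender: A=neut vs B=neut -> unified: neut
mood: A=ind vs B=ind -> unified: ind
No clashes found.

Unified: {aspect: perf, case: acc, gender: neut, mood: ind}


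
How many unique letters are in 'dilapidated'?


Unique letters in 'dilapidated': {a, d, e, i, l, p, t} = 7 distinct letters.

7


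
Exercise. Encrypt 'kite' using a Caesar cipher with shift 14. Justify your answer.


Shift each letter by 14: k -> y, i -> w, t -> h, e -> s. Result: 'ywhs'.

ywhs


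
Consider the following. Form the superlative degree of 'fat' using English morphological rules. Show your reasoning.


Apply superlative formation (double final consonant, add -est): 'fat' -> 'fattest'.

fattest


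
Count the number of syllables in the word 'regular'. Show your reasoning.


Break 'regular' into syllables: reg-u-lar -> reg | u | lar = 3 syllables

3 syllables


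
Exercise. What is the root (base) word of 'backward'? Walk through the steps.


Remove suffix '-ward' from 'backward' to get root 'back'.

back


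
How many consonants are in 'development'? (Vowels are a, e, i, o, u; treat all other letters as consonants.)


Consonants in 'development': d, v, l, p, m, n, t = 7 consonants.

7


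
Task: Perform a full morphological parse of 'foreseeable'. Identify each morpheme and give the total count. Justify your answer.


Step 1: Identify prefix: 'fore' (meaning: before/front)
Step 2: Identify root: 'see'
Step 3: Identify suffix(es): 'able'
Decomposition: fore- (prefix: before/front) + see (root) + -able (suffix: capable of)
Total morphemes: 3

3 morphemes (fore- (prefix: before/front) + see (root) + -able (suffix: capable of))


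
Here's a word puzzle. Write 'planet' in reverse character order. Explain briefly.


Reverse 'planet' character by character: 'tenalp'.

tenalp


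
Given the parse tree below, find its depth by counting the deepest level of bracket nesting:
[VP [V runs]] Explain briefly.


Count bracket nesting levels:
'[' at pos 0: depth = 1
'[' at pos 4: depth = 2
Maximum depth reached: 2

2


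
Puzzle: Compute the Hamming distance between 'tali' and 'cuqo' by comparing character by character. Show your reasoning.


Alignment:
Position 1: 't' vs 'c' = DIFFER
Position 2: 'a' vs 'u' = DIFFER
Position 3: 'l' vs 'q' = DIFFER
Position 4: 'i' vs 'o' = DIFFER
Total differences: 4

4


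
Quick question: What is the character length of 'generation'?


Spell out 'generation' and number each letter: g(1), e(2), n(3), e(4), r(5), a(6), t(7), i(8), o(9), n(10). Total: 10 letters.

10


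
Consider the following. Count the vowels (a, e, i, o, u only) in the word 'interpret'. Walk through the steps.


Vowels in 'interpret': i, e, e = 3 vowels.

3


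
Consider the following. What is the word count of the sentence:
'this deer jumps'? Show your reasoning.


Split into words: this | deer | jumps = 3 words.

3


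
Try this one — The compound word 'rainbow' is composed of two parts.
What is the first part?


Split 'rainbow' into 'rain' + 'bow'. The first part is 'rain'.

rain


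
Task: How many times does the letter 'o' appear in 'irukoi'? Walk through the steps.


Letter 'o' in 'irukoi': found at position(s) 5 = 1 occurrence(s).

1


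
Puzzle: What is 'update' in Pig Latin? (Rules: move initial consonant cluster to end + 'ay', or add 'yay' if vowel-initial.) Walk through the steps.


'update' starts with a vowel, so add 'yay': 'updateyay'.

updateyay


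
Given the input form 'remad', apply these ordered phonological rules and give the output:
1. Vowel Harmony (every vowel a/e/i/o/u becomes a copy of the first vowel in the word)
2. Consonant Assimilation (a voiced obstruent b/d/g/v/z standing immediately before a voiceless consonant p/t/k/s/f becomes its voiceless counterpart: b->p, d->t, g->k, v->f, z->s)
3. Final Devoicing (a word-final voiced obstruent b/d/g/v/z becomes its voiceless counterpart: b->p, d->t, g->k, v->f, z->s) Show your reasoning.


Starting form: 'remad'
Rule 1: Vowel Harmony: all vowels become 'e' (matching first vowel). 'remad' -> 'remed'
Rule 2: Consonant Assimilation: no voiced obstruent (b/d/g/v/z) stands immediately before a voiceless consonant (p/t/k/s/f). No change.
Rule 3: Final Devoicing: word-final voiced obstruent 'd' becomes voiceless 't'. 'remed' -> 'remet'
Final form: 'remet'

remet


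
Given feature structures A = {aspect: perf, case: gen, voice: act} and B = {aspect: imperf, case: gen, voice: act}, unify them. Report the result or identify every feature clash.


Compare features:
aspect: A=perf vs B=imperf -> CLASH
case: A=gen vs B=gen -> unified: gen
voice: A=act vs B=act -> unified: act
Clash detected on feature 'aspect' (perf vs imperf); unification fails.

CLASH on 'aspect' (perf vs imperf)


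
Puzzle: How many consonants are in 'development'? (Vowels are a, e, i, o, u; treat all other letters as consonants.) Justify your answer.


Consonants in 'development': d, v, l, p, m, n, t = 7 consonants.

7


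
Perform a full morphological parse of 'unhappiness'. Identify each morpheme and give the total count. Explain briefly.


Step 1: Identify prefix: 'un' (meaning: not/reverse)
Step 2: Identify root: 'happy'
Step 3: Identify suffix(es): 'ness'
Decomposition: un- (prefix: not/reverse) + happy (root) + -ness (suffix: state of)
Total morphemes: 3

3 morphemes (un- (prefix: not/reverse) + happy (root) + -ness (suffix: state of))


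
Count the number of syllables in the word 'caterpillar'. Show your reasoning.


Break 'caterpillar' into syllables: cat-er-pil-lar -> cat | er | pil | lar = 4 syllables

4 syllables


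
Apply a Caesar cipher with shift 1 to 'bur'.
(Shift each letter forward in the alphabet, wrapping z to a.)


Shift each letter by 1: b -> c, u -> v, r -> s. Result: 'cvs'.

cvs


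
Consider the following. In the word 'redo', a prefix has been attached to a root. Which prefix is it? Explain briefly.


The word 'redo' = 're' (prefix) + 'do' (root). The prefix is 're'.

re


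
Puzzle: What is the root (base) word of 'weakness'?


Remove suffix '-ness' from 'weakness' to get root 'weak'.

weak


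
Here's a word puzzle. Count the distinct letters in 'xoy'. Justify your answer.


Unique letters in 'xoy': {o, x, y} = 3 distinct letters.

3


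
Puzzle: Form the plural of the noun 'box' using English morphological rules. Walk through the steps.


Apply rule: Add -es (sibilant/fricative ending). 'box' becomes 'boxes'.

boxes


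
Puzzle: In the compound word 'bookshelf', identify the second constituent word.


Split 'bookshelf' into 'book' + 'shelf'. The second part is 'shelf'.

shelf


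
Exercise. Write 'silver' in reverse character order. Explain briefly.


Reverse 'silver' character by character: 'revlis'.

revlis


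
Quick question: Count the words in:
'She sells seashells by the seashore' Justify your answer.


Split into words: She | sells | seashells | by | the | seashore = 6 words.

6


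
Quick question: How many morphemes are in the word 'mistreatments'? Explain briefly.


Decomposition: mis- (prefix) + treat (root) + -ment (suffix) + -s (plural) = 4 morpheme(s)

4 morphemes


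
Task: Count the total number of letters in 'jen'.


Spell out 'jen' and number each letter: j(1), e(2), n(3). Total: 3 letters.

3


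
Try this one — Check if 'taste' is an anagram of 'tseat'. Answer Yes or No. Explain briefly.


Sorted letters of 'taste': 'aestt'
Sorted letters of 'tseat': 'aestt'
They match.

Yes


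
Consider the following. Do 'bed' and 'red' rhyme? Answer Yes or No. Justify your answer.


Rime (stressed vowel + following sounds) of 'bed': -ed = /ɛd/
Rime of 'red': -ed = /ɛd/
/ɛd/ and /ɛd/ are the same ending sound, so the words rhyme.

Yes


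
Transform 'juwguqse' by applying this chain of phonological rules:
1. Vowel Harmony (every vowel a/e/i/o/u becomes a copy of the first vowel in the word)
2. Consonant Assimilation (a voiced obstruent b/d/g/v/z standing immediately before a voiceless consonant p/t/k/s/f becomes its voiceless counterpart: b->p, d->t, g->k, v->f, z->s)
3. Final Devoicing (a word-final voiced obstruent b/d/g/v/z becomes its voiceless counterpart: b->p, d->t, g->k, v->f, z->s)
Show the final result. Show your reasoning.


Starting form: 'juwguqse'
Rule 1: Vowel Harmony: all vowels become 'u' (matching first vowel). 'juwguqse' -> 'juwguqsu'
Rule 2: Consonant Assimilation: no voiced obstruent (b/d/g/v/z) stands immediately before a voiceless consonant (p/t/k/s/f). No change.
Rule 3: Final Devoicing: the word ends in the vowel 'u', not a consonant. No change.
Final form: 'juwguqsu'

juwguqsu


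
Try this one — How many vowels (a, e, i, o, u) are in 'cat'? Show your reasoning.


Vowels in 'cat': a = 1 vowels.

1


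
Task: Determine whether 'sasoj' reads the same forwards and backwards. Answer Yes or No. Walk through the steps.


Forward: 'sasoj'
Reversed: 'josas'
They differ.

No


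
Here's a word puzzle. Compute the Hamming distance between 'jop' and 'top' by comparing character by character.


Alignment:
Position 1: 'j' vs 't' = DIFFER
Position 2: 'o' vs 'o' = match
Position 3: 'p' vs 'p' = match
Total differences: 1

1


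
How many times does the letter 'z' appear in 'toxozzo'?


Letter 'z' in 'toxozzo': found at position(s) 5, 6 = 2 occurrence(s).

2


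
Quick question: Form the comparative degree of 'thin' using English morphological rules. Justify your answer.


Apply comparative formation (double final consonant, add -er): 'thin' -> 'thinner'.

thinner


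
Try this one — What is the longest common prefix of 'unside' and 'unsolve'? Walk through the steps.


Compare from the start: 3 characters match: 'uns'. Mismatch at position 4: 'i' vs 'o'.

uns


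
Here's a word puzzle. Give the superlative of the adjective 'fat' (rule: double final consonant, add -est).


Apply superlative formation (double final consonant, add -est): 'fat' -> 'fattest'.

fattest


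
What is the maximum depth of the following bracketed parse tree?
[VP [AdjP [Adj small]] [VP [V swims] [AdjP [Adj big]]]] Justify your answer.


Count bracket nesting levels:
'[' at pos 0: depth = 1
'[' at pos 4: depth = 2
'[' at pos 10: depth = 3
'[' at pos 23: depth = 2
'[' at pos 27: depth = 3
'[' at pos 37: depth = 3
'[' at pos 43: depth = 4
Maximum depth reached: 4

4


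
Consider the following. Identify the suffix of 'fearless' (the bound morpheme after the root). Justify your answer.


The word 'fearless' = 'fear' (root) + '-less' (suffix). The suffix is '-less'.

less


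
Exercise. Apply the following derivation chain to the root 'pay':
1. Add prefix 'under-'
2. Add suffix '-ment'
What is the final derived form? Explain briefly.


Step 1: Add prefix 'under-' to 'pay' = 'underpay'
Step 2: Add suffix '-ment' to 'underpay' = 'underpayment'

underpayment


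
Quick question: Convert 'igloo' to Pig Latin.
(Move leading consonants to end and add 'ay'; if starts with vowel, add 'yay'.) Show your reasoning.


'igloo' starts with a vowel, so add 'yay': 'iglooyay'.

iglooyay


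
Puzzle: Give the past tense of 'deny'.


Apply rule: Change -y to -ied. 'deny' becomes 'denied'.

denied


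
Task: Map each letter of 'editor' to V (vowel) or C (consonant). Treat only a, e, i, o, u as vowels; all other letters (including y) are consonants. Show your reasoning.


Letter mapping: e = V, d = C, i = V, t = C, o = V, r = C.

VCVCVC


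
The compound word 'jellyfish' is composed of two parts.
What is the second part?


Split 'jellyfish' into 'jelly' + 'fish'. The second part is 'fish'.

fish


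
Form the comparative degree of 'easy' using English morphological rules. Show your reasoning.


Apply comparative formation (consonant + y: change y to i, add -er): 'easy' -> 'easier'.

easier


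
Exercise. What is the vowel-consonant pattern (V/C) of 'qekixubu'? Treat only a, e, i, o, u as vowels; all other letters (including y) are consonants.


Letter mapping: q = C, e = V, k = C, i = V, x = C, u = V, b = C, u = V.

CVCVCVCV


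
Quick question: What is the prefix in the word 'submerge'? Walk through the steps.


The word 'submerge' = 'sub' (prefix) + 'merge' (root). The prefix is 'sub'.

sub


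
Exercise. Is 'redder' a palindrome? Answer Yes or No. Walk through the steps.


Forward: 'redder'
Reversed: 'redder'
They are identical.

Yes


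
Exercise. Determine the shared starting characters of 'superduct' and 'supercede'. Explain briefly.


Compare from the start: 5 characters match: 'super'. Mismatch at position 6: 'd' vs 'c'.

super


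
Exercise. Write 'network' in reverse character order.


Reverse 'network' character by character: 'krowten'.

krowten


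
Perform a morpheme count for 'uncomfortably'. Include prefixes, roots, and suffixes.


Decomposition: un- (prefix) + comfort (root) + -able (suffix) + -ly (suffix) = 4 morpheme(s)

4 morphemes


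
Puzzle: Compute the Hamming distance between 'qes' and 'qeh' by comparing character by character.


Alignment:
Position 1: 'q' vs 'q' = match
Position 2: 'e' vs 'e' = match
Position 3: 's' vs 'h' = DIFFER
Total differences: 1

1


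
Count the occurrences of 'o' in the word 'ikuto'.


Letter 'o' in 'ikuto': found at position(s) 5 = 1 occurrence(s).

1


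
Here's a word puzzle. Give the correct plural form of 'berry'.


Apply rule: Change -y to -ies (consonant + y). 'berry' becomes 'berries'.

berries


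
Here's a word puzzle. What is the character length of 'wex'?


Spell out 'wex' and number each letter: w(1), e(2), x(3). Total: 3 letters.

3


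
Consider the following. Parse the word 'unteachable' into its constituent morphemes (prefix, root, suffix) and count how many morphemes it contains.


Step 1: Identify prefix: 'un' (meaning: not/reverse)
Step 2: Identify root: 'teach'
Step 3: Identify suffix(es): 'able'
Decomposition: un- (prefix: not/reverse) + teach (root) + -able (suffix: capable of)
Total morphemes: 3

3 morphemes (un- (prefix: not/reverse) + teach (root) + -able (suffix: capable of))


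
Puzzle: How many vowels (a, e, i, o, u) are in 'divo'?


Vowels in 'divo': i, o = 2 vowels.

2


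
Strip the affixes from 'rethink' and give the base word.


Remove prefix 're' from 'rethink' to get root 'think'.

think


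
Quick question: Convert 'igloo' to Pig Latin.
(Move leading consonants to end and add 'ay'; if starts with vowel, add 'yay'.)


'igloo' starts with a vowel, so add 'yay': 'iglooyay'.

iglooyay


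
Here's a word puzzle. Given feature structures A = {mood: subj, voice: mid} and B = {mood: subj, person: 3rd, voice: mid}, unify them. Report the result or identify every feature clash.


Compare features:
mood: A=subj vs B=subj -> unified: subj
person: A=_ vs B=3rd -> unified: 3rd
voice: A=mid vs B=mid -> unified: mid
No clashes found.

Unified: {mood: subj, person: 3rd, voice: mid}


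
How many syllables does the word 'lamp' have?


Break 'lamp' into syllables: lamp -> lamp = 1 syllable

1 syllable


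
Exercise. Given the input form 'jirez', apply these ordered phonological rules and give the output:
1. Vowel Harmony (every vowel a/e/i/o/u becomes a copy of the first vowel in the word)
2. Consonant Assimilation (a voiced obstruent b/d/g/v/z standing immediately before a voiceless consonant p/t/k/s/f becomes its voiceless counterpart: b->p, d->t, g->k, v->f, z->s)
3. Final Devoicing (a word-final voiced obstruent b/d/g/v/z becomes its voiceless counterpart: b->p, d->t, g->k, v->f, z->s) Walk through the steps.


Starting form: 'jirez'
Rule 1: Vowel Harmony: all vowels become 'i' (matching first vowel). 'jirez' -> 'jiriz'
Rule 2: Consonant Assimilation: no voiced obstruent (b/d/g/v/z) stands immediately before a voiceless consonant (p/t/k/s/f). No change.
Rule 3: Final Devoicing: word-final voiced obstruent 'z' becomes voiceless 's'. 'jiriz' -> 'jiris'
Final form: 'jiris'

jiris


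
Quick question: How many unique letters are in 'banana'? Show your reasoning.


Unique letters in 'banana': {a, b, n} = 3 distinct letters.

3


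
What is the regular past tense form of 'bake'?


Apply rule: Add -d (word ends in -e). 'bake' becomes 'baked'.

baked


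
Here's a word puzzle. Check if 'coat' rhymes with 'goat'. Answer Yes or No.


Rime (stressed vowel + following sounds) of 'coat': -oat = /oʊt/
Rime of 'goat': -oat = /oʊt/
/oʊt/ and /oʊt/ are the same ending sound, so the words rhyme.

Yes


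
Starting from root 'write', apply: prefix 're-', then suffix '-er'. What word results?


Step 1: Add prefix 're-' to 'write' = 'rewrite'
Step 2: Add suffix '-er' to 'rewrite' = 'rewriter'

rewriter


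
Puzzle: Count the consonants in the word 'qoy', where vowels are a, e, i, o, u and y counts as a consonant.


Consonants in 'qoy': q, y = 2 consonants.

2


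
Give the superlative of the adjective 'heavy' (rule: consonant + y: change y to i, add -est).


Apply superlative formation (consonant + y: change y to i, add -est): 'heavy' -> 'heaviest'.

heaviest


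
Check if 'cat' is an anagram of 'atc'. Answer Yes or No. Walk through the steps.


Sorted letters of 'cat': 'act'
Sorted letters of 'atc': 'act'
They match.

Yes


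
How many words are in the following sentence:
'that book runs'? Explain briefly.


Split into words: that | book | runs = 3 words.

3


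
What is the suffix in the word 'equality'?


The word 'equality' = 'equal' (root) + '-ity' (suffix). The suffix is '-ity'.

ity


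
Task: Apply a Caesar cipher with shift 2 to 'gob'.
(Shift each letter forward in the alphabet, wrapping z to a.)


Shift each letter by 2: g -> i, o -> q, b -> d. Result: 'iqd'.

iqd


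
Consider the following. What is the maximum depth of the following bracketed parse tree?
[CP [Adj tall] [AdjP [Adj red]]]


Count bracket nesting levels:
'[' at pos 0: depth = 1
'[' at pos 4: depth = 2
'[' at pos 15: depth = 2
'[' at pos 21: depth = 3
Maximum depth reached: 3

3


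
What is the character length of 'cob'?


Spell out 'cob' and number each letter: c(1), o(2), b(3). Total: 3 letters.

3


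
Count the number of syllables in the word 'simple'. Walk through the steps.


Break 'simple' into syllables: sim-ple -> sim | ple = 2 syllables

2 syllables


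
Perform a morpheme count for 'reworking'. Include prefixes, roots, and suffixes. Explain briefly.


Decomposition: re- (prefix) + work (root) + -ing (suffix) = 3 morpheme(s)

3 morphemes


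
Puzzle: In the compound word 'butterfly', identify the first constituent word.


Split 'butterfly' into 'butter' + 'fly'. The first part is 'butter'.

butter


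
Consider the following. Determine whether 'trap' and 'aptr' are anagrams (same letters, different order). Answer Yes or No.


Sorted letters of 'trap': 'aprt'
Sorted letters of 'aptr': 'aprt'
They match.

Yes


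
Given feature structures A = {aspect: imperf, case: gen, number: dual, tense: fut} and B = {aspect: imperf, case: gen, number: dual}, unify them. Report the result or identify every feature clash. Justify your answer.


Compare features:
aspect: A=imperf vs B=imperf -> unified: imperf
case: A=gen vs B=gen -> unified: gen
number: A=dual vs B=dual -> unified: dual
tense: A=fut vs B=_ -> unified: fut
No clashes found.

Unified: {aspect: imperf, case: gen, number: dual, tense: fut}


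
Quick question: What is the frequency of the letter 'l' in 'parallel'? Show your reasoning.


Letter 'l' in 'parallel': found at position(s) 5, 6, 8 = 3 occurrence(s).

3


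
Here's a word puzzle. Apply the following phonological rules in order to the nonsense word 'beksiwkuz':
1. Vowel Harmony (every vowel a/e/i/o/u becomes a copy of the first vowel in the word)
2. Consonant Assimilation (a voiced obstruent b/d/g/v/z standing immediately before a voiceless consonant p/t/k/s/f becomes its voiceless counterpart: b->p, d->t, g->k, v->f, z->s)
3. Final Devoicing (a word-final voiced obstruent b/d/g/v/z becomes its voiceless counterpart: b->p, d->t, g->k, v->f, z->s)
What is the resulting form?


Starting form: 'beksiwkuz'
Rule 1: Vowel Harmony: all vowels become 'e' (matching first vowel). 'beksiwkuz' -> 'beksewkez'
Rule 2: Consonant Assimilation: no voiced obstruent (b/d/g/v/z) stands immediately before a voiceless consonant (p/t/k/s/f). No change.
Rule 3: Final Devoicing: word-final voiced obstruent 'z' becomes voiceless 's'. 'beksewkez' -> 'beksewkes'
Final form: 'beksewkes'

beksewkes


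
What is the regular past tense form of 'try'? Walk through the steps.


Apply rule: Change -y to -ied. 'try' becomes 'tried'.

tried


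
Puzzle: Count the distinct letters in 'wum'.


Unique letters in 'wum': {m, u, w} = 3 distinct letters.

3


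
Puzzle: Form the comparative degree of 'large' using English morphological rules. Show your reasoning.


Apply comparative formation (ends in e: add -r): 'large' -> 'larger'.

larger


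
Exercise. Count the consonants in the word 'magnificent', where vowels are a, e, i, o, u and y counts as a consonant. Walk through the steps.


Consonants in 'magnificent': m, g, n, f, c, n, t = 7 consonants.

7


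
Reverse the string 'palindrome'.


Reverse 'palindrome' character by character: 'emordnilap'.

emordnilap


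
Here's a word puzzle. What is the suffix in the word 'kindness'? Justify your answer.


The word 'kindness' = 'kind' (root) + '-ness' (suffix). The suffix is '-ness'.

ness


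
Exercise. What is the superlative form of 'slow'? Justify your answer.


Apply superlative formation (add -est): 'slow' -> 'slowest'.

slowest


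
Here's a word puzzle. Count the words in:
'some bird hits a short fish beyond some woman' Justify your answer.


Split into words: some | bird | hits | a | short | fish | beyond | some | woman = 9 words.

9


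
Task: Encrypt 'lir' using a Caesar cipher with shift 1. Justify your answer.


Shift each letter by 1: l -> m, i -> j, r -> s. Result: 'mjs'.

mjs


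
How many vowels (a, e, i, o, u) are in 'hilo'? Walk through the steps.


Vowels in 'hilo': i, o = 2 vowels.

2


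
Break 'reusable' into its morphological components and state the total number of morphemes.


Step 1: Identify prefix: 're' (meaning: again)
Step 2: Identify root: 'use'
Step 3: Identify suffix(es): 'able'
Decomposition: re- (prefix: again) + use (root) + -able (suffix: capable of)
Total morphemes: 3

3 morphemes (re- (prefix: again) + use (root) + -able (suffix: capable of))


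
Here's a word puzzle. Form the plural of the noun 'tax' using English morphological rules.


Apply rule: Add -es (sibilant/fricative ending). 'tax' becomes 'taxes'.

taxes


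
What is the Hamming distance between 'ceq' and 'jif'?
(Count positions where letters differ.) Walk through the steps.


Alignment:
Position 1: 'c' vs 'j' = DIFFER
Position 2: 'e' vs 'i' = DIFFER
Position 3: 'q' vs 'f' = DIFFER
Total differences: 3

3


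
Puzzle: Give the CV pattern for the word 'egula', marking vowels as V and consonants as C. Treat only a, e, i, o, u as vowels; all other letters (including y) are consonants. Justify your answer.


Letter mapping: e = V, g = C, u = V, l = C, a = V.

VCVCV


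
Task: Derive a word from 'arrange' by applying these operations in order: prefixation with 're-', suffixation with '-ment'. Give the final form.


Step 1: Add prefix 're-' to 'arrange' = 'rearrange'
Step 2: Add suffix '-ment' to 'rearrange' = 'rearrangement'

rearrangement


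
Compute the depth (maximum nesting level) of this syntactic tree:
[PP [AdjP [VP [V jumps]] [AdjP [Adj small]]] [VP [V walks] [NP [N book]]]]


Count bracket nesting levels:
'[' at pos 0: depth = 1
'[' at pos 4: depth = 2
'[' at pos 10: depth = 3
'[' at pos 14: depth = 4
'[' at pos 25: depth = 3
'[' at pos 31: depth = 4
'[' at pos 45: depth = 2
'[' at pos 49: depth = 3
'[' at pos 59: depth = 3
'[' at pos 63: depth = 4
Maximum depth reached: 4

4


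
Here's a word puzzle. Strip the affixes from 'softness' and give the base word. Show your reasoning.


Remove suffix '-ness' from 'softness' to get root 'soft'.

soft


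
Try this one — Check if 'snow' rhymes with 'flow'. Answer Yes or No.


Rime (stressed vowel + following sounds) of 'snow': -ow = /oʊ/
Rime of 'flow': -ow = /oʊ/
/oʊ/ and /oʊ/ are the same ending sound, so the words rhyme.

Yes


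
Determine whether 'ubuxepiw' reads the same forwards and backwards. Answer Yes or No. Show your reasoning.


Forward: 'ubuxepiw'
Reversed: 'wipexubu'
They differ.

No


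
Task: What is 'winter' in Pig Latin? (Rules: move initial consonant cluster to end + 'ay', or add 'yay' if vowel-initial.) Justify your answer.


'winter': move consonant cluster 'w' to end and add 'ay': 'interway'.

interway


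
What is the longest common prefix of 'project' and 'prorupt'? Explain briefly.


Compare from the start: 3 characters match: 'pro'. Mismatch at position 4: 'j' vs 'r'.

pro


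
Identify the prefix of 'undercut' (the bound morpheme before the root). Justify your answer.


The word 'undercut' = 'under' (prefix) + 'cut' (root). The prefix is 'under'.

under


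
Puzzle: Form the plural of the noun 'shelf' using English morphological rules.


Apply rule: Change -f to -ves. 'shelf' becomes 'shelves'.

shelves


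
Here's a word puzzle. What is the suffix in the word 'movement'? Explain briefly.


The word 'movement' = 'move' (root) + '-ment' (suffix). The suffix is '-ment'.

ment


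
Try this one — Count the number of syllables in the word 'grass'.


Break 'grass' into syllables: grass -> grass = 1 syllable

1 syllable


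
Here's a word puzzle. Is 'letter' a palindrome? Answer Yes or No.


Forward: 'letter'
Reversed: 'rettel'
They differ.

No


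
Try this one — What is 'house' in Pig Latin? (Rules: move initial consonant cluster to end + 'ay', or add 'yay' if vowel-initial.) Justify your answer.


'house': move consonant cluster 'h' to end and add 'ay': 'ousehay'.

ousehay


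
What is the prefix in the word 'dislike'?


The word 'dislike' = 'dis' (prefix) + 'like' (root). The prefix is 'dis'.

dis


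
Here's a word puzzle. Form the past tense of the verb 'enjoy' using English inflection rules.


Apply rule: Add -ed. 'enjoy' becomes 'enjoyed'.

enjoyed


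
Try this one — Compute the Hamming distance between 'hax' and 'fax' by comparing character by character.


Alignment:
Position 1: 'h' vs 'f' = DIFFER
Position 2: 'a' vs 'a' = match
Position 3: 'x' vs 'x' = match
Total differences: 1

1


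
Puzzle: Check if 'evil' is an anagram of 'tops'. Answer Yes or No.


Sorted letters of 'evil': 'eilv'
Sorted letters of 'tops': 'opst'
They do not match.

No


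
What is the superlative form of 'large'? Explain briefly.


Apply superlative formation (ends in e: add -st): 'large' -> 'largest'.

largest


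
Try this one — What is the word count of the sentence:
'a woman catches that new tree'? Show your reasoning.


Split into words: a | woman | catches | that | new | tree = 6 words.

6


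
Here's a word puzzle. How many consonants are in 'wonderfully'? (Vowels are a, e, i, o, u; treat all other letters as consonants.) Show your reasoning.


Consonants in 'wonderfully': w, n, d, r, f, l, l, y = 8 consonants.

8


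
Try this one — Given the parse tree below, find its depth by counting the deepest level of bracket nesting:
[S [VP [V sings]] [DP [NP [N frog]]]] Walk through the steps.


Count bracket nesting levels:
'[' at pos 0: depth = 1
'[' at pos 3: depth = 2
'[' at pos 7: depth = 3
'[' at pos 18: depth = 2
'[' at pos 22: depth = 3
'[' at pos 26: depth = 4
Maximum depth reached: 4

4


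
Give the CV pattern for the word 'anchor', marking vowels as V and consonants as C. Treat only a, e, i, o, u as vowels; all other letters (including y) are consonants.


Letter mapping: a = V, n = C, c = C, h = C, o = V, r = C.

VCCCVC
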